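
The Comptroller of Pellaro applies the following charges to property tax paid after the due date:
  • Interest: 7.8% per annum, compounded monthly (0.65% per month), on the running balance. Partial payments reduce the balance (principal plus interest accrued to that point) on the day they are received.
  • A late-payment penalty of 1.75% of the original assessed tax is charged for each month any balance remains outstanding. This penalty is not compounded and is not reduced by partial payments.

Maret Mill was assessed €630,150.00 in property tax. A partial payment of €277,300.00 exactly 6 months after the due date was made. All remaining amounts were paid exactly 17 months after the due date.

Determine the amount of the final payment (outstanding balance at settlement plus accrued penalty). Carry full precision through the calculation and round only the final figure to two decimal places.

Balance at month 6: €630,150.0000 × (1 + 0.0065)^6 = €655,128.6856…
After €277,300.00 payment: €655,128.6856… − €277,300.00 = €377,828.6856…
Balance at month 17: €377,828.6856… × (1 + 0.0065)^11 = €405,738.7612…
Penalty: 17 × 1.75% × €630,150.00 = €187,469.63…
Final settlement = outstanding balance + penalty = €405,738.7612… + €187,469.63… = €593,208.39

€593,208.39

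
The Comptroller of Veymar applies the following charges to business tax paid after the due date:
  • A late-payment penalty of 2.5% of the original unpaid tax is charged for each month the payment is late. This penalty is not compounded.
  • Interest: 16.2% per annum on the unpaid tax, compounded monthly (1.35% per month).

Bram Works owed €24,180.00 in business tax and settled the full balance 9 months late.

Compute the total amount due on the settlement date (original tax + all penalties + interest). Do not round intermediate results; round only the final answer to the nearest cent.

€32,722.11

Late-payment penalty: 9 × 2.5% × €24,180.00 = €5,440.50
Interest: €24,180.00 × ((1 + 0.0135)^9 − 1) = €24,180.00 × 0.1282719… = €3,101.6149…
Total = €24,180.00 + €5,440.5000 + €3,101.6149… = €32,722.11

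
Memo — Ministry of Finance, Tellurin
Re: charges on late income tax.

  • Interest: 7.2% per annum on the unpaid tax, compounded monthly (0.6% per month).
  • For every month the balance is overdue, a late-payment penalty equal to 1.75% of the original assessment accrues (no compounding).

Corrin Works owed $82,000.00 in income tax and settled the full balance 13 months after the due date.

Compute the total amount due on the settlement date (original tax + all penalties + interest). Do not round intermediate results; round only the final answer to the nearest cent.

$107,286.40

Late-payment penalty = 1.75% × $82,000.00 × 13 mo = $18,655.00
Interest: $82,000.00 × ((1 + 0.006)^13 − 1) = $82,000.00 × 0.0808707… = $6,631.3984…
Total = $82,000.00 + $18,655.0000 + $6,631.3984… = $107,286.40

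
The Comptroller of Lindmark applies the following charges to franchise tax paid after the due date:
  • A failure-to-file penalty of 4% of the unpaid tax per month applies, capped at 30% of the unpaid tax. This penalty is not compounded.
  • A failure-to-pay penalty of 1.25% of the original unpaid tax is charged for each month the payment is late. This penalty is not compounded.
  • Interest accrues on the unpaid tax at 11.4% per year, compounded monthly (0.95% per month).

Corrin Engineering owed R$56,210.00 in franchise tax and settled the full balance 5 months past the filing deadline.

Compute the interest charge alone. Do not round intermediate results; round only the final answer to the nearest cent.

Interest: R$56,210.00 × ((1 + 0.0095)^5 − 1) = R$56,210.00 × 0.0484111… = R$2,721.1887…

R$2,721.19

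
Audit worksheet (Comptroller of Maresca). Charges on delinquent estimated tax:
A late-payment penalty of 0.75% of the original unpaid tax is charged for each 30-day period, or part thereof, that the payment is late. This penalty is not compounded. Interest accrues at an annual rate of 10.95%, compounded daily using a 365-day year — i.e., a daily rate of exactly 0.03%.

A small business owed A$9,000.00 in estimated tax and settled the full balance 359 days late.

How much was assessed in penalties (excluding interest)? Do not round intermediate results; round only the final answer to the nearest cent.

A$810.00

Penalty periods: ⌈359/30⌉ = 12; penalty = 12 × 0.75% × A$9,000.00 = A$810.00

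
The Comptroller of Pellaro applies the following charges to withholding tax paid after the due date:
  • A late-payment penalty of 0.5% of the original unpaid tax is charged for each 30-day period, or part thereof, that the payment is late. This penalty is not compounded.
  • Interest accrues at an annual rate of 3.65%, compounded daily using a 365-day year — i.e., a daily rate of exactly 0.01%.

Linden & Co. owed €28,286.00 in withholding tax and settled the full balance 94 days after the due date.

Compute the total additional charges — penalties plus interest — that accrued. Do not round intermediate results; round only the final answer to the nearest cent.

Penalty periods: ⌈94/30⌉ = 4; penalty = 4 × 0.5% × €28,286.00 = €565.72
Interest: €28,286.00 × ((1 + 0.0001)^94 − 1) = €28,286.00 × 0.00944384… = €267.1286…
Penalties + interest = €565.7200 + €267.1286… = €832.85

€832.85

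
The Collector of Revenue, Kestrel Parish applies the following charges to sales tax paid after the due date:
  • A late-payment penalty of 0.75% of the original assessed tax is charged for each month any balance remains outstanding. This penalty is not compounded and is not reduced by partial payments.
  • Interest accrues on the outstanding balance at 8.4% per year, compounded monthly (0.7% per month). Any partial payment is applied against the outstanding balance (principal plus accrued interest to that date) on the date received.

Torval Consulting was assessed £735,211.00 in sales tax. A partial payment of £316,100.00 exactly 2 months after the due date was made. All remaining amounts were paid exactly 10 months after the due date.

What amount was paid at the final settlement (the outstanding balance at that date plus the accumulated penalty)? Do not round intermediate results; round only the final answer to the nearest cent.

£509,226.96

Balance at month 2: £735,211.0000 × (1 + 0.007)^2 = £745,539.9793…
After £316,100.00 payment: £745,539.9793… − £316,100.00 = £429,439.9793…
Balance at month 10: £429,439.9793… × (1 + 0.007)^8 = £454,086.1311…
Penalty: 10 × 0.75% × £735,211.00 = £55,140.83…
Final settlement = outstanding balance + penalty = £454,086.1311… + £55,140.83… = £509,226.96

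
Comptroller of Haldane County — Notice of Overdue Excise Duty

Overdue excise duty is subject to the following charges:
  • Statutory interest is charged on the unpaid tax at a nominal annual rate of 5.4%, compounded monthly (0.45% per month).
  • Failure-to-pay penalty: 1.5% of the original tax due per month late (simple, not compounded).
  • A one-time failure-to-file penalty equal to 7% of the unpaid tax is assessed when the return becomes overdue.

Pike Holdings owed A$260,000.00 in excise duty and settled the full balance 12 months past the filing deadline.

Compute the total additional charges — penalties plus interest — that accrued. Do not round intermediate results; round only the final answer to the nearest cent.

A$79,392.76

Failure-to-file penalty: 7% × A$260,000.00 = A$18,200.00
Failure-to-pay penalty = 1.5% × A$260,000.00 × 12 mo = A$46,800.00
Interest: A$260,000.00 × ((1 + 0.0045)^12 − 1) = A$260,000.00 × 0.0553568… = A$14,392.7555…
Penalties + interest = A$65,000.0000 + A$14,392.7555… = A$79,392.76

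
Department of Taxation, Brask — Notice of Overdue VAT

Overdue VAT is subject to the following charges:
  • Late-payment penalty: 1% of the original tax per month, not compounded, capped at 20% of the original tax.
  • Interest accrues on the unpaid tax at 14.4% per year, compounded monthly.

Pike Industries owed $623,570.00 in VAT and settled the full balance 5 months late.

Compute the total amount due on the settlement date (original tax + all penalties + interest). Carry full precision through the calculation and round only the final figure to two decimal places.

Penalty: 5 × 1% × $623,570.00 = $31,178.50 (below the 20% cap of $124,714.00)
Interest (14.4%/yr ÷ 12 = 1.2%/month): $623,570.00 × ((1 + 0.012)^5 − 1) = $38,322.9809…
Total = $623,570.00 + $31,178.5000 + $38,322.9809… = $693,071.48

$693,071.48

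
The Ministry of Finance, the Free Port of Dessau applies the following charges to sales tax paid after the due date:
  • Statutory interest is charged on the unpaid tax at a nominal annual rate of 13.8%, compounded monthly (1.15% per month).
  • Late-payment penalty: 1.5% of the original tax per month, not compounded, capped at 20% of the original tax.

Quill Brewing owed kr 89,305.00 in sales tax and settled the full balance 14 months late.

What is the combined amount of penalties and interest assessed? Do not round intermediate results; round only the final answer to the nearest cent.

kr 33,364.91

Penalty (uncapped): 14 × 1.5% × kr 89,305.00 = kr 18,754.05; cap = 20% × kr 89,305.00 = kr 17,861.00 → penalty = kr 17,861.00
Interest: kr 89,305.00 × ((1 + 0.0115)^14 − 1) = kr 89,305.00 × 0.1736063… = kr 15,503.9076…
Penalties + interest = kr 17,861.0000 + kr 15,503.9076… = kr 33,364.91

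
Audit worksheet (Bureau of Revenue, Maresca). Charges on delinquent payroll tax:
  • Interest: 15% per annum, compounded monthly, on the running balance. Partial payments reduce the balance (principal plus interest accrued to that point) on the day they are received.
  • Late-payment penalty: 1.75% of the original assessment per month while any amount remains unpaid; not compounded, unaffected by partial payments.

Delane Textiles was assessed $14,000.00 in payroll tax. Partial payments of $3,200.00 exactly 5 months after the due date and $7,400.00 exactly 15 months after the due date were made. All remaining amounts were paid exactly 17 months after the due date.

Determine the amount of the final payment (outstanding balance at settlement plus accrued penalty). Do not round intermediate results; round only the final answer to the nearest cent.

Monthly rate = 15% ÷ 12 = 1.25%
Balance at month 5: $14,000.0000 × (1 + 0.0125)^5 = $14,897.1502…
After $3,200.00 payment: $14,897.1502… − $3,200.00 = $11,697.1502…
Balance at month 15: $11,697.1502… × (1 + 0.0125)^10 = $13,244.3419…
After $7,400.00 payment: $13,244.3419… − $7,400.00 = $5,844.3419…
Balance at month 17: $5,844.3419… × (1 + 0.0125)^2 = $5,991.3636…
Penalty: 17 × 1.75% × $14,000.00 = $4,165.00
Final settlement = outstanding balance + penalty = $5,991.3636… + $4,165.00 = $10,156.36

$10,156.36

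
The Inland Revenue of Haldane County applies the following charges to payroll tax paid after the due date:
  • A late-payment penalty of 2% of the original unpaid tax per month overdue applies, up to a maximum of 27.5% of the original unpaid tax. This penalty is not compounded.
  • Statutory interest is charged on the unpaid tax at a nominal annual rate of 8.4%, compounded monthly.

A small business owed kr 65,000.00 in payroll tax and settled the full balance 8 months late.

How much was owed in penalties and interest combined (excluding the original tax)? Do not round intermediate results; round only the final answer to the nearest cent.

kr 14,130.44

Penalty: 8 × 2% × kr 65,000.00 = kr 10,400.00 (below the 27.5% cap of kr 17,875.00)
Interest (8.4%/yr ÷ 12 = 0.7%/month): kr 65,000.00 × ((1 + 0.007)^8 − 1) = kr 3,730.4395…
Penalties + interest = kr 10,400.0000 + kr 3,730.4395… = kr 14,130.44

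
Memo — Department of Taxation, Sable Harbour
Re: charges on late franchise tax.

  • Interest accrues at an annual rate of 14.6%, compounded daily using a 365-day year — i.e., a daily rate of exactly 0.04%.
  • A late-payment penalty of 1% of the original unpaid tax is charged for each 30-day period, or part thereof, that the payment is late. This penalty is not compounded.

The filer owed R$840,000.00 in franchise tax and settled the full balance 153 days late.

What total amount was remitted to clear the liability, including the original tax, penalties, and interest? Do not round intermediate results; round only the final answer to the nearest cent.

Penalty periods: ⌈153/30⌉ = 6; penalty = 6 × 1% × R$840,000.00 = R$50,400.00
Interest: R$840,000.00 × ((1 + 0.0004)^153 − 1) = R$840,000.00 × 0.06309851… = R$53,002.7453…
Total = R$840,000.00 + R$50,400.0000 + R$53,002.7453… = R$943,402.75

R$943,402.75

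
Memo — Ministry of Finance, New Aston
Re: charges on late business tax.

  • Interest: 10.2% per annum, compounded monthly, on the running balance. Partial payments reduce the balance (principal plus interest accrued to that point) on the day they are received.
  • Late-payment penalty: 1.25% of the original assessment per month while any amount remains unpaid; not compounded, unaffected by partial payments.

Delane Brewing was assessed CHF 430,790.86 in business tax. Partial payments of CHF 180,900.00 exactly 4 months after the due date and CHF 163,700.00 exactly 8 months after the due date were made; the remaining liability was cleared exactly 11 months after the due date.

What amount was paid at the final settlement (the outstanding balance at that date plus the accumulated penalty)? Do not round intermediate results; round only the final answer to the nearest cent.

CHF 172,207.93

Monthly rate = 10.2% ÷ 12 = 0.85%
Balance at month 4: CHF 430,790.8600 × (1 + 0.0085)^4 = CHF 445,625.5576…
After CHF 180,900.00 payment: CHF 445,625.5576… − CHF 180,900.00 = CHF 264,725.5576…
Balance at month 8: CHF 264,725.5576… × (1 + 0.0085)^4 = CHF 273,841.6367…
After CHF 163,700.00 payment: CHF 273,841.6367… − CHF 163,700.00 = CHF 110,141.6367…
Balance at month 11: CHF 110,141.6367… × (1 + 0.0085)^3 = CHF 112,974.1893…
Penalty: 11 × 1.25% × CHF 430,790.86 = CHF 59,233.74…
Final settlement = outstanding balance + penalty = CHF 112,974.1893… + CHF 59,233.74… = CHF 172,207.93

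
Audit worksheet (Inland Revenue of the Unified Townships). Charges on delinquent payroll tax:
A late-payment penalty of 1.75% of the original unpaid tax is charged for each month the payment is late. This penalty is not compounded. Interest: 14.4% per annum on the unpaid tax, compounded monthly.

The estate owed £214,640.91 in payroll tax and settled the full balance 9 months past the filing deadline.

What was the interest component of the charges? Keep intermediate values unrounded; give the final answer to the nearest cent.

£24,325.64

Interest (14.4%/yr ÷ 12 = 1.2%/month): £214,640.91 × ((1 + 0.012)^9 − 1) = £24,325.6399…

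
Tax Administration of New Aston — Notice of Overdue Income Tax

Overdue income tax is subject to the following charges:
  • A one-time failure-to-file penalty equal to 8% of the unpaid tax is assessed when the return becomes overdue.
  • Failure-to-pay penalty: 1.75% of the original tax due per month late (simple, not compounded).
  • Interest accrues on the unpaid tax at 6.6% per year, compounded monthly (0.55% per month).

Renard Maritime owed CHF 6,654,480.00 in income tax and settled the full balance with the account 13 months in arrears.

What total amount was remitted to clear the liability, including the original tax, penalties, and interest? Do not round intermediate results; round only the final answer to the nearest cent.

Failure-to-file penalty: 8% × CHF 6,654,480.00 = CHF 532,358.40
Failure-to-pay penalty = 1.75% × CHF 6,654,480.00 × 13 mo = CHF 1,513,894.20
Interest: CHF 6,654,480.00 × ((1 + 0.0055)^13 − 1) = CHF 6,654,480.00 × 0.0739077… = CHF 491,817.6046…
Total = CHF 6,654,480.00 + CHF 2,046,252.6000 + CHF 491,817.6046… = CHF 9,192,550.20

CHF 9,192,550.20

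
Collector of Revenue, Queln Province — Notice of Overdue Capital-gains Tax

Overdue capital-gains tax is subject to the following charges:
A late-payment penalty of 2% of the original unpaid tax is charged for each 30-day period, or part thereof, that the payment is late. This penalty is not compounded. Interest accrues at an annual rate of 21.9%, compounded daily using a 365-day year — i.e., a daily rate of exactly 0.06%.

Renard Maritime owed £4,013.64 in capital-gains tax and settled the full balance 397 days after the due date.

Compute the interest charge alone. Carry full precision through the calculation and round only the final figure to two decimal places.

Interest: £4,013.64 × ((1 + 0.0006)^397 − 1) = £4,013.64 × 0.26887232… = £1,079.1567…

£1,079.16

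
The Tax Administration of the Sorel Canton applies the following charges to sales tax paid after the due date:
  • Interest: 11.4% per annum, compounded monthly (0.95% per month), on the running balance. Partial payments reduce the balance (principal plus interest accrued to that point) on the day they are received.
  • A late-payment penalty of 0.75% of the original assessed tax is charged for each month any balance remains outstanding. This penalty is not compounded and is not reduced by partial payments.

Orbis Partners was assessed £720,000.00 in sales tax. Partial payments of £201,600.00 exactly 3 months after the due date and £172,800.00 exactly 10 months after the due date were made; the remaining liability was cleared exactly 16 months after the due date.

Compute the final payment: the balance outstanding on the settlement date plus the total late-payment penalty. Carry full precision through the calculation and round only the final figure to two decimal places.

Balance at month 3: £720,000.0000 × (1 + 0.0095)^3 = £740,715.5573…
After £201,600.00 payment: £740,715.5573… − £201,600.00 = £539,115.5573…
Balance at month 10: £539,115.5573… × (1 + 0.0095)^7 = £576,004.8330…
After £172,800.00 payment: £576,004.8330… − £172,800.00 = £403,204.8330…
Balance at month 16: £403,204.8330… × (1 + 0.0095)^6 = £426,740.3105…
Penalty: 16 × 0.75% × £720,000.00 = £86,400.00
Final settlement = outstanding balance + penalty = £426,740.3105… + £86,400.00 = £513,140.31

£513,140.31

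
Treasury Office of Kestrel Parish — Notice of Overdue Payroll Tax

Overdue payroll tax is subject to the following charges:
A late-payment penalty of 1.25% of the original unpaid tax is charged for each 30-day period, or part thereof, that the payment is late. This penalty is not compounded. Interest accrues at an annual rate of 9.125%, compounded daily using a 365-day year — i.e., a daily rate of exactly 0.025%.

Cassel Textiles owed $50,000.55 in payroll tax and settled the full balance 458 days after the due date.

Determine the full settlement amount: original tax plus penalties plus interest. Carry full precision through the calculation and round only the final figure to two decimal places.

Penalty periods: ⌈458/30⌉ = 16; penalty = 16 × 1.25% × $50,000.55 = $10,000.11
Interest: $50,000.55 × ((1 + 0.00025)^458 − 1) = $50,000.55 × 0.12129660… = $6,064.8965…
Total = $50,000.55 + $10,000.1100 + $6,064.8965… = $66,065.56

$66,065.56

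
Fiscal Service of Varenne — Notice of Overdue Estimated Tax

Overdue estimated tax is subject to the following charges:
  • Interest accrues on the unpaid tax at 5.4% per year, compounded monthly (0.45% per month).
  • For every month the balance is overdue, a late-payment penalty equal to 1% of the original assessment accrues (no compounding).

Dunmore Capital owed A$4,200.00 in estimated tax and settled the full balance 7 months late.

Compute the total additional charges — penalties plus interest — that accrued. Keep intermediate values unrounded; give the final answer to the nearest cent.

A$428.10

Late-payment penalty = 1% × A$4,200.00 × 7 mo = A$294.00
Interest: A$4,200.00 × ((1 + 0.0045)^7 − 1) = A$4,200.00 × 0.0319285… = A$134.0995…
Penalties + interest = A$294.0000 + A$134.0995… = A$428.10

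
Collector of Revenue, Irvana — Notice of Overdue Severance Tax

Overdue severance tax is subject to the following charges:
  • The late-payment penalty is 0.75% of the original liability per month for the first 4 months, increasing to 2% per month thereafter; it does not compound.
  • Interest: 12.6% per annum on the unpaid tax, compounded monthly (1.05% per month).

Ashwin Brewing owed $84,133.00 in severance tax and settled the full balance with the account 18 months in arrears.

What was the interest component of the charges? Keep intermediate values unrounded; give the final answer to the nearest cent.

$17,403.01

Interest: $84,133.00 × ((1 + 0.0105)^18 − 1) = $84,133.00 × 0.2068512… = $17,403.0108…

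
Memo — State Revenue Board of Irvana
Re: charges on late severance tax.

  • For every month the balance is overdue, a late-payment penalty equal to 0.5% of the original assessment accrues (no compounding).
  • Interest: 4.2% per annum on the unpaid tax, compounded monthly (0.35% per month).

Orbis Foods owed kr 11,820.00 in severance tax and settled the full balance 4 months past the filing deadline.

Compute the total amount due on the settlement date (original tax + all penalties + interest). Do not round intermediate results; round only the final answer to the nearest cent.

Late-payment penalty = 0.5% × kr 11,820.00 × 4 mo = kr 236.40
Interest: kr 11,820.00 × ((1 + 0.0035)^4 − 1) = kr 11,820.00 × 0.0140737… = kr 166.3508…
Total = kr 11,820.00 + kr 236.4000 + kr 166.3508… = kr 12,222.75

kr 12,222.75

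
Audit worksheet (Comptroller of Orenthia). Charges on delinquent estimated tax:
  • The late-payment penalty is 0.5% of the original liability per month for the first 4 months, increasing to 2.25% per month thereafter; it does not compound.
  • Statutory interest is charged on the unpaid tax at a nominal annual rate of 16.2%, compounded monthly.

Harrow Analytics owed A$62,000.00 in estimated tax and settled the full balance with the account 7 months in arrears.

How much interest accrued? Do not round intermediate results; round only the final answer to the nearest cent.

Interest (16.2%/yr ÷ 12 = 1.35%/month): A$62,000.00 × ((1 + 0.0135)^7 − 1) = A$6,101.7012…

A$6,101.70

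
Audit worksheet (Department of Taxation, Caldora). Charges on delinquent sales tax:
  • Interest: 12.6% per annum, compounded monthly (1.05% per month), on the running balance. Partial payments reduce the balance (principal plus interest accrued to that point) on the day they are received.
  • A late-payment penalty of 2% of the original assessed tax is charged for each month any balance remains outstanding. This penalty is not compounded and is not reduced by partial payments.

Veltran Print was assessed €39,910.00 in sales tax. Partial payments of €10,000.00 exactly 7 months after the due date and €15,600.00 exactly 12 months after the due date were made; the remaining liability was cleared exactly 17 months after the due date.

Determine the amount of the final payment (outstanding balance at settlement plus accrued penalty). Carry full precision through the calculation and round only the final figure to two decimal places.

€33,696.94

Balance at month 7: €39,910.0000 × (1 + 0.0105)^7 = €42,937.4207…
After €10,000.00 payment: €42,937.4207… − €10,000.00 = €32,937.4207…
Balance at month 12: €32,937.4207… × (1 + 0.0105)^5 = €34,703.3321…
After €15,600.00 payment: €34,703.3321… − €15,600.00 = €19,103.3321…
Balance at month 17: €19,103.3321… × (1 + 0.0105)^5 = €20,127.5408…
Penalty: 17 × 2% × €39,910.00 = €13,569.40
Final settlement = outstanding balance + penalty = €20,127.5408… + €13,569.40 = €33,696.94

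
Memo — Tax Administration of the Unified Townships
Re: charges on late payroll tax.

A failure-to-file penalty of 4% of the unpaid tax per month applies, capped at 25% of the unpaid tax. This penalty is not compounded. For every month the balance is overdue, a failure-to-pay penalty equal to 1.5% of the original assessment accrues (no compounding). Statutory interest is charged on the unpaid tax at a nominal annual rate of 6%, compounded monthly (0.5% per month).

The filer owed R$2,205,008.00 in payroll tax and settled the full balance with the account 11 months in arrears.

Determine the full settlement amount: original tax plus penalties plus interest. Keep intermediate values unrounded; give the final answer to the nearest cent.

Failure-to-file: 11 × 4% × R$2,205,008.00 = R$970,203.52, capped at 25% × R$2,205,008.00 = R$551,252.00
Failure-to-pay penalty: 11 × 1.5% × R$2,205,008.00 = R$363,826.32
Interest: R$2,205,008.00 × ((1 + 0.005)^11 − 1) = R$2,205,008.00 × 0.0563958… = R$124,353.2623…
Total = R$2,205,008.00 + R$915,078.3200 + R$124,353.2623… = R$3,244,439.58

R$3,244,439.58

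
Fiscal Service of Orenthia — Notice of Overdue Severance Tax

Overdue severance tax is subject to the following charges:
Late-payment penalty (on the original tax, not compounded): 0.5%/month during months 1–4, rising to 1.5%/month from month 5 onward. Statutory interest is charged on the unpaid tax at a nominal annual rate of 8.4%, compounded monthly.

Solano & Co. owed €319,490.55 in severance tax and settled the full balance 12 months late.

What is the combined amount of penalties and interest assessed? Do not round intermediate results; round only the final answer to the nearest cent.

€72,623.61

Penalty, months 1–4: 4 × 0.5% × €319,490.55 = €6,389.81…
Penalty, months 5–12: 8 × 1.5% × €319,490.55 = €38,338.87…
Interest (8.4%/yr ÷ 12 = 0.7%/month): €319,490.55 × ((1 + 0.007)^12 − 1) = €27,894.9314…
Penalties + interest = €44,728.6770 + €27,894.9314… = €72,623.61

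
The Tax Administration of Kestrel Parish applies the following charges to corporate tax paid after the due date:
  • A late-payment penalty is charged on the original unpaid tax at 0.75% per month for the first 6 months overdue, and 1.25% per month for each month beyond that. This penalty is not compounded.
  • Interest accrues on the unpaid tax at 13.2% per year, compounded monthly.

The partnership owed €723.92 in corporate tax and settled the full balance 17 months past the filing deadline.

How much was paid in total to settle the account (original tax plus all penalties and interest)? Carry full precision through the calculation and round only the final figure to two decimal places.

€1,004.00

Penalty, months 1–6: 6 × 0.75% × €723.92 = €32.58…
Penalty, months 7–17: 11 × 1.25% × €723.92 = €99.54…
Interest (13.2%/yr ÷ 12 = 1.1%/month): €723.92 × ((1 + 0.011)^17 − 1) = €147.9670…
Total = €723.92 + €132.1154 + €147.9670… = €1,004.00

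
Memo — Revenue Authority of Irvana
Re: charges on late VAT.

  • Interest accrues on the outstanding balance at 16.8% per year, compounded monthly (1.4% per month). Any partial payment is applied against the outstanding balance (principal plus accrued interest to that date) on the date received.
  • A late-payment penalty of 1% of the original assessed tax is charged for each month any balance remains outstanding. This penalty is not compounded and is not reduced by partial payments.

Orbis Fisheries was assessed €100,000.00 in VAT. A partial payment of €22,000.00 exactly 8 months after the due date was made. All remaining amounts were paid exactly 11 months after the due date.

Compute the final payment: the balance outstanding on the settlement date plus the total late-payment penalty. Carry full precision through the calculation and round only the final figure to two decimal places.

Balance at month 8: €100,000.0000 × (1 + 0.014)^8 = €111,764.4383…
After €22,000.00 payment: €111,764.4383… − €22,000.00 = €89,764.4383…
Balance at month 11: €89,764.4383… × (1 + 0.014)^3 = €93,587.5726…
Penalty: 11 × 1% × €100,000.00 = €11,000.00
Final settlement = outstanding balance + penalty = €93,587.5726… + €11,000.00 = €104,587.57

€104,587.57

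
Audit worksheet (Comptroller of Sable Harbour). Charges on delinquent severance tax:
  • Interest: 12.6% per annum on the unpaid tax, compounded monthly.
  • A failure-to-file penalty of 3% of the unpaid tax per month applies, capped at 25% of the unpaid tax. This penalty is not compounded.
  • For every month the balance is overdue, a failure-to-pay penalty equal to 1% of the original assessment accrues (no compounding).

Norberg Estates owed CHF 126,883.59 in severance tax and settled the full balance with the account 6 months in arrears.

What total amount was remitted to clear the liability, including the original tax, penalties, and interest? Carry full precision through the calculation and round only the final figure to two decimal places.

CHF 165,542.11

Failure-to-file: 6 × 3% × CHF 126,883.59 = CHF 22,839.05… (under the 25% cap)
Failure-to-pay penalty = 1% × CHF 126,883.59 × 6 mo = CHF 7,613.02…
Interest (12.6%/yr ÷ 12 = 1.05%/month): CHF 126,883.59 × ((1 + 0.0105)^6 − 1) = CHF 8,206.4608…
Total = CHF 126,883.59 + CHF 30,452.0616 + CHF 8,206.4608… = CHF 165,542.11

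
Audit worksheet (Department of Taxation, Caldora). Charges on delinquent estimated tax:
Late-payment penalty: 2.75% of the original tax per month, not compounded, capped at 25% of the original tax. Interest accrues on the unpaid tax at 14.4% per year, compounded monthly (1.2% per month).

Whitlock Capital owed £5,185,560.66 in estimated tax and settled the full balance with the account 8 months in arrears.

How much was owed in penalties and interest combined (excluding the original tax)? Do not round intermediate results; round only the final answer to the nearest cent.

£1,660,054.75

Penalty: 8 × 2.75% × £5,185,560.66 = £1,140,823.35… (below the 25% cap of £1,296,390.17…)
Interest: £5,185,560.66 × ((1 + 0.012)^8 − 1) = £5,185,560.66 × 0.1001302… = £519,231.3999…
Penalties + interest = £1,140,823.3452 + £519,231.3999… = £1,660,054.75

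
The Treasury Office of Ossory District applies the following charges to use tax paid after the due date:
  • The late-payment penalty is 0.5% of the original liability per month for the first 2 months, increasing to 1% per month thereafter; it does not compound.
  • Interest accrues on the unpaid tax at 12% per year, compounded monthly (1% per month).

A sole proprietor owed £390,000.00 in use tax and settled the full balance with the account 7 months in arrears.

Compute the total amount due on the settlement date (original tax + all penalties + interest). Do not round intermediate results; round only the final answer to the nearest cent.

Penalty, months 1–2: 2 × 0.5% × £390,000.00 = £3,900.00
Penalty, months 3–7: 5 × 1% × £390,000.00 = £19,500.00
Interest: £390,000.00 × ((1 + 0.01)^7 − 1) = £390,000.00 × 0.0721354… = £28,132.7873…
Total = £390,000.00 + £23,400.0000 + £28,132.7873… = £441,532.79

£441,532.79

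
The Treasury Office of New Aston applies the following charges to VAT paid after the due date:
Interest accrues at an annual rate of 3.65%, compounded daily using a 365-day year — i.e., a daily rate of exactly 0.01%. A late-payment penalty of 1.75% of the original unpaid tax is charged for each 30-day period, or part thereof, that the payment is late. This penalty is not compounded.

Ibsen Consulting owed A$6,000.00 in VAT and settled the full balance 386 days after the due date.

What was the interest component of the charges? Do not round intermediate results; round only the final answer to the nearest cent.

Interest: A$6,000.00 × ((1 + 0.0001)^386 − 1) = A$6,000.00 × 0.03935265… = A$236.1159…

A$236.12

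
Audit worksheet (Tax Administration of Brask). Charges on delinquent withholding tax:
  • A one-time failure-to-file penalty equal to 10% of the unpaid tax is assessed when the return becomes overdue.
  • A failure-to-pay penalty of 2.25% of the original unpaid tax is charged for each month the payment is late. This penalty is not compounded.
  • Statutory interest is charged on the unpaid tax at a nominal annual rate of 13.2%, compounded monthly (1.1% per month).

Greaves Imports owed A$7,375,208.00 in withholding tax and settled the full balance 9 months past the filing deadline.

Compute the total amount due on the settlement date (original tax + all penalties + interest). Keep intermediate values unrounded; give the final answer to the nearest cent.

Failure-to-file penalty: 10% × A$7,375,208.00 = A$737,520.80
Failure-to-pay penalty = 2.25% × A$7,375,208.00 × 9 mo = A$1,493,479.62
Interest: A$7,375,208.00 × ((1 + 0.011)^9 − 1) = A$7,375,208.00 × 0.1034697… = A$763,110.3321…
Total = A$7,375,208.00 + A$2,231,000.4200 + A$763,110.3321… = A$10,369,318.75

A$10,369,318.75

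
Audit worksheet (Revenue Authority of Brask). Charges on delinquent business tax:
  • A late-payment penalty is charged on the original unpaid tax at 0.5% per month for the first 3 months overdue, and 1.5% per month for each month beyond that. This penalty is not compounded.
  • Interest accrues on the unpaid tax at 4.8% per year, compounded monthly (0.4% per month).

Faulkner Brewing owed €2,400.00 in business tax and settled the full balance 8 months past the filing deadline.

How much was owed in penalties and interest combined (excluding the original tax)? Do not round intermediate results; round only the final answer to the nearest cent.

€293.88

Penalty, months 1–3: 3 × 0.5% × €2,400.00 = €36.00
Penalty, months 4–8: 5 × 1.5% × €2,400.00 = €180.00
Interest: €2,400.00 × ((1 + 0.004)^8 − 1) = €2,400.00 × 0.0324516… = €77.8838…
Penalties + interest = €216.0000 + €77.8838… = €293.88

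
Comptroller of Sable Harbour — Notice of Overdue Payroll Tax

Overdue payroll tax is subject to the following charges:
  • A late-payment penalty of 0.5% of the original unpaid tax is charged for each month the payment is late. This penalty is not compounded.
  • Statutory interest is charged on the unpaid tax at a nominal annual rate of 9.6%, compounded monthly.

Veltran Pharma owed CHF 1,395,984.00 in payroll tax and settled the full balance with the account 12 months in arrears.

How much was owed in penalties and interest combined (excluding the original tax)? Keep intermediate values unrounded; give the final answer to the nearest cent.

CHF 223,830.25

Late-payment penalty = 0.5% × CHF 1,395,984.00 × 12 mo = CHF 83,759.04
Interest (9.6%/yr ÷ 12 = 0.8%/month): CHF 1,395,984.00 × ((1 + 0.008)^12 − 1) = CHF 140,071.2110…
Penalties + interest = CHF 83,759.0400 + CHF 140,071.2110… = CHF 223,830.25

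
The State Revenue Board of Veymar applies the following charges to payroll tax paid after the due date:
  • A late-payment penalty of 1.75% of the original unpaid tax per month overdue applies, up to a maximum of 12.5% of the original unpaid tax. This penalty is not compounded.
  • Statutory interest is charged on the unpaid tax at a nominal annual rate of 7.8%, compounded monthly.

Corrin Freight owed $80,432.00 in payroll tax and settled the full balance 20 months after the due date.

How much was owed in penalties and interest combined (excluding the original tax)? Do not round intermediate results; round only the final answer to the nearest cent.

$21,181.72

Penalty (uncapped): 20 × 1.75% × $80,432.00 = $28,151.20; cap = 12.5% × $80,432.00 = $10,054.00 → penalty = $10,054.00
Interest (7.8%/yr ÷ 12 = 0.65%/month): $80,432.00 × ((1 + 0.0065)^20 − 1) = $11,127.7193…
Penalties + interest = $10,054.0000 + $11,127.7193… = $21,181.72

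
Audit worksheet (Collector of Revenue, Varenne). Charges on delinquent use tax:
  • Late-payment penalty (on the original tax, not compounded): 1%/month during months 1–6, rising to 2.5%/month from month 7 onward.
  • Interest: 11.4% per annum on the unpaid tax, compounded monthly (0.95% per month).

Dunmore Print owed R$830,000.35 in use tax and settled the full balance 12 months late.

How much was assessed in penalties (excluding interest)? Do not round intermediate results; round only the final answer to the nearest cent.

R$174,300.07

Penalty, months 1–6: 6 × 1% × R$830,000.35 = R$49,800.02…
Penalty, months 7–12: 6 × 2.5% × R$830,000.35 = R$124,500.05…
Total penalty = R$49,800.02… + R$124,500.05… = R$174,300.07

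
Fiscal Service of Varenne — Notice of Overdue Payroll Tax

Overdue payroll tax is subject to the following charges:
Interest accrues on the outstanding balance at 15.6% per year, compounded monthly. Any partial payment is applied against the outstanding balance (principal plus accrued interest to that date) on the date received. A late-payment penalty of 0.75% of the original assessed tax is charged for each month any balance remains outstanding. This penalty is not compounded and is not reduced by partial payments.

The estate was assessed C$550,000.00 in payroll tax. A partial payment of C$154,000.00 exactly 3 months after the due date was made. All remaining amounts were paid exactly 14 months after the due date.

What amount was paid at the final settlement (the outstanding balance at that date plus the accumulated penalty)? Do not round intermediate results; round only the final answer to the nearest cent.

C$539,253.70

Monthly rate = 15.6% ÷ 12 = 1.3%
Balance at month 3: C$550,000.0000 × (1 + 0.013)^3 = C$571,730.0584…
After C$154,000.00 payment: C$571,730.0584… − C$154,000.00 = C$417,730.0584…
Balance at month 14: C$417,730.0584… × (1 + 0.013)^11 = C$481,503.6966…
Penalty: 14 × 0.75% × C$550,000.00 = C$57,750.00
Final settlement = outstanding balance + penalty = C$481,503.6966… + C$57,750.00 = C$539,253.70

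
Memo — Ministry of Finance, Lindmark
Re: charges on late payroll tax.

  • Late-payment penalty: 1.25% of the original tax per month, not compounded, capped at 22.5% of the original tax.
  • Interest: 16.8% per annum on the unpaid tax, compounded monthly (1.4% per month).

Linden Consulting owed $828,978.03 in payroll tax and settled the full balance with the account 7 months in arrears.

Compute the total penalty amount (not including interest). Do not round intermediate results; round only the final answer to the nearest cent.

$72,535.58

Penalty: 7 × 1.25% × $828,978.03 = $72,535.58… (below the 22.5% cap of $186,520.06…)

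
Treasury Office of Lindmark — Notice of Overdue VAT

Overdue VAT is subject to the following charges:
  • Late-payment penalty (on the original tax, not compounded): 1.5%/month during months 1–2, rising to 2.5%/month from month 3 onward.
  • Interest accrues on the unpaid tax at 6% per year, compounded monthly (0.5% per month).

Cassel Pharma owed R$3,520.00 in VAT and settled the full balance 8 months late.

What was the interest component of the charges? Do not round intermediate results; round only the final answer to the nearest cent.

Interest: R$3,520.00 × ((1 + 0.005)^8 − 1) = R$3,520.00 × 0.0407070… = R$143.2888…

R$143.29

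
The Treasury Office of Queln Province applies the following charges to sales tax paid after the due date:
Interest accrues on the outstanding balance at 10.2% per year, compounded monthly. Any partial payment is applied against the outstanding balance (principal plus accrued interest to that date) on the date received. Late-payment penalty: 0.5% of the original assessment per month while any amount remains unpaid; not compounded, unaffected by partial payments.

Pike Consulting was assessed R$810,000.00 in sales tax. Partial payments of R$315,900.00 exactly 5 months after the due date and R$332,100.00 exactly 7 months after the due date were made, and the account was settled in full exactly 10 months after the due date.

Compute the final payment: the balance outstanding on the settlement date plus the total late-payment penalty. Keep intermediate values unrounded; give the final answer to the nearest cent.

Monthly rate = 10.2% ÷ 12 = 0.85%
Balance at month 5: R$810,000.0000 × (1 + 0.0085)^5 = R$845,015.2206…
After R$315,900.00 payment: R$845,015.2206… − R$315,900.00 = R$529,115.2206…
Balance at month 7: R$529,115.2206… × (1 + 0.0085)^2 = R$538,148.4079…
After R$332,100.00 payment: R$538,148.4079… − R$332,100.00 = R$206,048.4079…
Balance at month 10: R$206,048.4079… × (1 + 0.0085)^3 = R$211,347.4298…
Penalty: 10 × 0.5% × R$810,000.00 = R$40,500.00
Final settlement = outstanding balance + penalty = R$211,347.4298… + R$40,500.00 = R$251,847.43

R$251,847.43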